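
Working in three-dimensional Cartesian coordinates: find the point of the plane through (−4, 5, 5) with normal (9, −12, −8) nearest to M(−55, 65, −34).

(-28, 29, -58)

n = (9, −12, −8), |n|² = 289, and n·M − (-136) = -867.
t = -867/289 = -3, so the foot is M − t·n = (−55, 65, −34) − (-3)·(9, −12, −8) = (−28, 29, −58).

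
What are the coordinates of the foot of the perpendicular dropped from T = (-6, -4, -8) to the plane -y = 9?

The perpendicular from T has direction n = (0, -1, 0): r = (-6, -4, -8) + λ(0, -1, 0).
Substitute into the plane: n·(T + λn) = 9 gives 4 + 1λ = 9, so λ = 5.
Foot = (-6, -4, -8) + 5·(0, -1, 0) = (-6, -9, -8).

(-6, -9, -8)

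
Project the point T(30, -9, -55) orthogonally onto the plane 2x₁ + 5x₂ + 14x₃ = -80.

n = (2, 5, 14), |n|² = 225, and n·T − (-80) = -675.
t = -675/225 = -3, so the foot is T − t·n = (30, -9, -55) − (-3)·(2, 5, 14) = (36, 6, -13).

(36, 6, -13)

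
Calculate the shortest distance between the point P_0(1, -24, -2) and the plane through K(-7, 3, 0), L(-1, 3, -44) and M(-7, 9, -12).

KL = (6, 0, -44) and KM = (0, 6, -12), so a normal is n = KL × KM = (264, 72, 36).
n = (264, 72, 36); n·P − (-1632) = 96; |n| = 276; distance = 96/276 = 8/23.

8/23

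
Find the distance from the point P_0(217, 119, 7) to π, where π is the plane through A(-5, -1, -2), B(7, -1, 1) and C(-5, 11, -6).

AB = (12, 0, 3) and AC = (0, 12, -4), so a normal is n = AB × AC = (-36, 48, 144).
Then n·(217, 119, 7) - (-156) = -936.
|n| = √(1296 + 2304 + 20736) = 156, so the distance is |-936|/156 = 6.

6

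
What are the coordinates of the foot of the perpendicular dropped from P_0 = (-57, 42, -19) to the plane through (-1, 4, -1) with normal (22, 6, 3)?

(-13, 54, -13)

The perpendicular from P_0 has direction n = (22, 6, 3): r = (-57, 42, -19) + t(22, 6, 3).
Substitute into the plane: n·(P_0 + tn) = -1 gives -1059 + 529t = -1, so t = 2.
Foot = (-57, 42, -19) + 2·(22, 6, 3) = (-13, 54, -13).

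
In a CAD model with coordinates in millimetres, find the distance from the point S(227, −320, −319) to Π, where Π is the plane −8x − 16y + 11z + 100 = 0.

5

d = |(-8)·227 + (-16)·(-320) + 11·(-319) − (-100)| / √(64 + 256 + 121) = |-105| / 21 = 5.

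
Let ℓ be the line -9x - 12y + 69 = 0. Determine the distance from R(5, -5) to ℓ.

28/5

The normal to the line is n = (-9, -12) with |n| = 15.
|n·R − (-69)| = |15 − (-69)| = 84, so the distance is 84/15 = 28/5.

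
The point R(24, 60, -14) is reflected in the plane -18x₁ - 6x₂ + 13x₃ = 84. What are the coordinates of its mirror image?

n = (-18, -6, 13), |n|² = 529, n·R − 84 = -1058, so t = -1058/529 = -2.
Foot F = R − (-2)·n = (-12, 48, 12); the reflection is 2F − R = (-48, 36, 38).

(-48, 36, 38)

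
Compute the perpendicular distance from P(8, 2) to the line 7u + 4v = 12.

d = |7·8 + 4·2 − 12| / √(49 + 16) = |52|/√65 = 52/√65.

4√65/5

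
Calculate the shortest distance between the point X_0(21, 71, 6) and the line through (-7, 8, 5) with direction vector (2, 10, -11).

√2729

Direction vector d = (2, 10, -11).
AP = (28, 63, 1); AP·d = 675, |AP|² = 4754, |d|² = 225.
distance² = |AP|² − (AP·d)²/|d|² = 4754 − 455625/225 = 2729, so the distance is √2729.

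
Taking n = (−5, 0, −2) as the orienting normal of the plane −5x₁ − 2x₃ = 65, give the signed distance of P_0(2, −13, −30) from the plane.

n·P_0 − 65 = -15.
|n| = √29, so the signed distance is -15/√29.

-15/√29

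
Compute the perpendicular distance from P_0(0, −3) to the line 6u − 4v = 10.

1/√13

The normal to the line is n = (6, −4) with |n| = 2√13.
|n·P_0 − 10| = |12 − 10| = 2, so the distance is 2/(2√13) = 1/√13.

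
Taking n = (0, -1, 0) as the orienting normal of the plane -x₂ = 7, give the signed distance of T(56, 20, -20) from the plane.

n·T − 7 = -27.
|n| = 1, so the signed distance is -27/1 = -27.

-27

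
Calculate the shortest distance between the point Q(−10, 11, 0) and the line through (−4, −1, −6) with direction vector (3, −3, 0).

3√6

Direction vector d = (3, −3, 0).
AP = (−6, 12, 6), and AP × d = (18, 18, −18).
|AP × d|² = 972 and |d|² = 18, so the distance is √(972/18) = √54 = 3√6.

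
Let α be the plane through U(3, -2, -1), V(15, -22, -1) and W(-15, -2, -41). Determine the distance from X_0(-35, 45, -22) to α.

7/25

UV = (12, -20, 0) and UW = (-18, 0, -40), so a normal is n = UV × UW = (800, 480, -360).
n = (800, 480, -360); n·P − 1800 = -280; |n| = 1000; distance = 280/1000 = 7/25.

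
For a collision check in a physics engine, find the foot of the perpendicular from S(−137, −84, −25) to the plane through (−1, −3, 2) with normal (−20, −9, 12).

n = (−20, −9, 12), |n|² = 625, and n·S − 71 = 3125.
t = 3125/625 = 5, so the foot is S − t·n = (−137, −84, −25) − 5·(−20, −9, 12) = (−37, −39, −85).

(-37, -39, -85)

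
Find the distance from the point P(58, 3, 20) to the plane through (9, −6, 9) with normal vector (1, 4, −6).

The plane has equation n·(r − (9, −6, 9)) = 0, i.e. n·r = -69.
Then n·(58, 3, 20) − (−69) = 19.
|n| = √(1 + 16 + 36) = √53, so the distance is |19|/√53 = 19/√53.

19/√53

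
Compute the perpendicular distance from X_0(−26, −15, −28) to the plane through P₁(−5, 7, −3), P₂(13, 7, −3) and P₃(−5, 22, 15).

P₁P₂ = (18, 0, 0) and P₁P₃ = (0, 15, 18), so a normal is n = P₁P₂ × P₁P₃ = (0, −324, 270).
Then n·(−26, −15, −28) − (−3078) = 378.
|n| = √(0 + 104976 + 72900) = 54√61, so the distance is |378|/(54√61) = 7/√61.

7√61/61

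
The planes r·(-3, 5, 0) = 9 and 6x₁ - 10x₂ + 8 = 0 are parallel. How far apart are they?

Divide the second equation by -2 to match normals: -3x₁ + 5x₂ = 4.
With common normal n = (-3, 5, 0) (|n| = √34), the distance is |9 − 4|/|n| = 5/√34 = 5√34/34.

5√34/34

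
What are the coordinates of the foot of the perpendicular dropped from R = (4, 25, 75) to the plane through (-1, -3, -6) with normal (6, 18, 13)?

n = (6, 18, 13), |n|² = 529, and n·R − (-138) = 1587.
t = 1587/529 = 3, so the foot is R − t·n = (4, 25, 75) − 3·(6, 18, 13) = (-14, -29, 36).

(-14, -29, 36)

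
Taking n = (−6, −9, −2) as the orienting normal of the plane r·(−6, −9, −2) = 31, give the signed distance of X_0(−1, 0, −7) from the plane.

n·X_0 − 31 = -11.
|n| = 11, so the signed distance is -11/11 = -1.

-1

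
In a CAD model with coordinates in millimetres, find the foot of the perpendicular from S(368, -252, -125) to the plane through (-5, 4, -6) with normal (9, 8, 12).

(6319/17, -4228/17, -2041/17)

n = (9, 8, 12), |n|² = 289, and n·S − (-85) = -119.
t = -119/289 = -7/17, so the foot is S − t·n = (368, -252, -125) − (-7/17)·(9, 8, 12) = (6319/17, -4228/17, -2041/17).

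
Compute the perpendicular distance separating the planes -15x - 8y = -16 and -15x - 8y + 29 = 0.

13/17

Both planes have normal n = (-15, -8, 0), |n| = 17. Any point on the first plane is at distance |(-29) − (-16)|/|n| = 13/17 from the second.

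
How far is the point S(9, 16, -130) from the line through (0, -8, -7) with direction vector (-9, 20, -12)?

3√1129

Direction vector d = (-9, 20, -12).
AP = (9, 24, -123); AP·d = 1875, |AP|² = 15786, |d|² = 625.
distance² = |AP|² − (AP·d)²/|d|² = 15786 − 3515625/625 = 10161, so the distance is 3√1129.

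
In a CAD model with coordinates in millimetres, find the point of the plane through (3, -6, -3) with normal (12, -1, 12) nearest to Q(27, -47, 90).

n = (12, -1, 12), |n|² = 289, and n·Q − 6 = 1445.
t = 1445/289 = 5, so the foot is Q − t·n = (27, -47, 90) − 5·(12, -1, 12) = (-33, -42, 30).

(-33, -42, 30)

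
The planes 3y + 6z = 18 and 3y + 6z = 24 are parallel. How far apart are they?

2/√5

Both planes have normal n = (0, 3, 6), |n| = 3√5. Any point on the first plane is at distance |24 − 18|/|n| = 6/(3√5) = 2√5/5 from the second.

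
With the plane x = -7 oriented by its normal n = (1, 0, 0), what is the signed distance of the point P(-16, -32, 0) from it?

-9

n·P − (-7) = -9.
|n| = 1, so the signed distance is -9/1 = -9.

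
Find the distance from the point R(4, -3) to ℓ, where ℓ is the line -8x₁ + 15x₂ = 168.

245/17

The normal to the line is n = (-8, 15) with |n| = 17.
|n·R − 168| = |-77 − 168| = 245, so the distance is 245/17.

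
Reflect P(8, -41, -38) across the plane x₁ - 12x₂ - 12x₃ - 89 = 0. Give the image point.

With n = (1, -12, -12), the signed offset is (n·P − 89)/|n|² = 867/289 = 3.
P' = P − 2t·n = (8, -41, -38) − 6·(1, -12, -12) = (2, 31, 34).

(2, 31, 34)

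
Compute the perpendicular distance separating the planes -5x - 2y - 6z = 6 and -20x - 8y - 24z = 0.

6√65/65

Divide the second equation by 4 to match normals: -5x - 2y - 6z = 0.
Both planes have normal n = (-5, -2, -6), |n| = √65. Any point on the first plane is at distance |0 − 6|/|n| = 6/√65 from the second.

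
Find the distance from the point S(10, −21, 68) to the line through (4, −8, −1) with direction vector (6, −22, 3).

3√493

Direction vector d = (6, −22, 3).
AP = (6, −13, 69), and AP × d = (1479, 396, −54).
|AP × d|² = 2347173 and |d|² = 529, so the distance is √(2347173/529) = √4437 = 3√493.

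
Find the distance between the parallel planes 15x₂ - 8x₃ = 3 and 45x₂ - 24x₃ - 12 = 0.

Divide the second equation by 3 to match normals: 15x₂ - 8x₃ = 4.
Both planes have normal n = (0, 15, -8), |n| = 17. Any point on the first plane is at distance |4 − 3|/|n| = 1/17 from the second.

1/17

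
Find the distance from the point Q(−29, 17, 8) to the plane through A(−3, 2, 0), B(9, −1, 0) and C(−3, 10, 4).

10/3

AB = (12, −3, 0) and AC = (0, 8, 4), so a normal is n = AB × AC = (−12, −48, 96).
n = (−12, −48, 96); n·P − (-60) = 360; |n| = 108; distance = 360/108 = 10/3.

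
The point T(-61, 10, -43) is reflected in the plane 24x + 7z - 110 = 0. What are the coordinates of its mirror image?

With n = (24, 0, 7), the signed offset is (n·T − 110)/|n|² = -1875/625 = -3.
T' = T − 2t·n = (-61, 10, -43) − (-6)·(24, 0, 7) = (83, 10, -1).

(83, 10, -1)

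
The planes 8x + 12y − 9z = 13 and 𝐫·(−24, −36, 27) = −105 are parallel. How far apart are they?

22/17

Divide the second equation by -3 to match normals: 8x + 12y − 9z = 35.
Both planes have normal n = (8, 12, −9), |n| = 17. Any point on the first plane is at distance |35 − 13|/|n| = 22/17 from the second.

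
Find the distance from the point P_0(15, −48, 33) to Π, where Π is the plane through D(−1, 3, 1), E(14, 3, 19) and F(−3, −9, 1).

DE = (15, 0, 18) and DF = (−2, −12, 0), so a normal is n = DE × DF = (216, −36, −180).
n = (216, −36, −180); n·P − (-504) = -468; |n| = 36√62; distance = 468/(36√62) = 13√62/62.

13/√62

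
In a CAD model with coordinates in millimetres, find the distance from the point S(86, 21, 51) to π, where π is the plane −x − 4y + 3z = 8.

d = |(-1)·86 + (-4)·21 + 3·51 − 8| / √(1 + 16 + 9) = |-25| / √26 = 25√26/26.

25√26/26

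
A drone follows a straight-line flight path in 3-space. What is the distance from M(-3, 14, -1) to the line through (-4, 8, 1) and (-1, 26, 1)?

A direction vector is d = (3, 18, 0).
AP = (1, 6, -2); AP·d = 111, |AP|² = 41, |d|² = 333.
distance² = |AP|² − (AP·d)²/|d|² = 41 − 12321/333 = 4, so the distance is 2.

2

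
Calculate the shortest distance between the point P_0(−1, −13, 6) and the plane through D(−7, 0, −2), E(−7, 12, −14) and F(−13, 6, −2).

√3/3

DE = (0, 12, −12) and DF = (−6, 6, 0), so a normal is n = DE × DF = (72, 72, 72).
Then n·(−1, −13, 6) − (−648) = 72.
|n| = √(5184 + 5184 + 5184) = 72√3, so the distance is |72|/(72√3) = √3/3.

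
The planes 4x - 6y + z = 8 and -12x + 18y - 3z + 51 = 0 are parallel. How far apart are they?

Divide the second equation by -3 to match normals: 4x - 6y + z = 17.
Both planes have normal n = (4, -6, 1), |n| = √53. Any point on the first plane is at distance |17 − 8|/|n| = 9/√53 from the second.

9√53/53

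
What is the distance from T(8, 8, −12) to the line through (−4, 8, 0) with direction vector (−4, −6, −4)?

Direction vector d = (−4, −6, −4).
AP = (12, 0, −12); AP·d = 0, |AP|² = 288, |d|² = 68.
distance² = |AP|² − (AP·d)²/|d|² = 288 − 0/68 = 288, so the distance is 12√2.

12√2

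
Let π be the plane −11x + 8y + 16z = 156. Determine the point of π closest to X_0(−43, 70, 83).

(12, 30, 3)

n = (−11, 8, 16), |n|² = 441, and n·X_0 − 156 = 2205.
t = 2205/441 = 5, so the foot is X_0 − t·n = (−43, 70, 83) − 5·(−11, 8, 16) = (12, 30, 3).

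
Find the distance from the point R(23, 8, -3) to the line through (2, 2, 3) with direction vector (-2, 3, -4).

Direction vector d = (-2, 3, -4).
AP = (21, 6, -6), and AP × d = (-6, 96, 75).
|AP × d|² = 14877 and |d|² = 29, so the distance is √(14877/29) = √513 = 3√57.

3√57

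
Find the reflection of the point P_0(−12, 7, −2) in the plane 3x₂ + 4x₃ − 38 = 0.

n = (0, 3, 4), |n|² = 25, n·P_0 − 38 = -25, so t = -25/25 = -1.
Foot F = P_0 − (-1)·n = (−12, 10, 2); the reflection is 2F − P_0 = (−12, 13, 6).

(-12, 13, 6)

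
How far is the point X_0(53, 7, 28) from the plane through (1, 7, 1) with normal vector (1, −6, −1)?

The plane has equation n·(r − (1, 7, 1)) = 0, i.e. n·r = -42.
n = (1, −6, −1); n·P − (-42) = 25; |n| = √38; distance = 25/√38 = 25√38/38.

25/√38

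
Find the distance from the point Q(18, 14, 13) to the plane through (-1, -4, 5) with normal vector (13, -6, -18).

The plane has equation n·(r − (-1, -4, 5)) = 0, i.e. n·r = -79.
Then n·(18, 14, 13) - (-79) = -5.
|n| = √(169 + 36 + 324) = 23, so the distance is |-5|/23 = 5/23.

5/23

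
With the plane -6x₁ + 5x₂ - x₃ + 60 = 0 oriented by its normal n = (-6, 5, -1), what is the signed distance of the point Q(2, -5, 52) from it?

-29/√62

n·Q − (-60) = -29.
|n| = √62, so the signed distance is -29/√62.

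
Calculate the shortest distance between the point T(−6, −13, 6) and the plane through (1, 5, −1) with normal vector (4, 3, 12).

2/13

The plane has equation n·(r − (1, 5, −1)) = 0, i.e. n·r = 7.
d = |4·(-6) + 3·(-13) + 12·6 − 7| / √(16 + 9 + 144) = |2| / 13 = 2/13.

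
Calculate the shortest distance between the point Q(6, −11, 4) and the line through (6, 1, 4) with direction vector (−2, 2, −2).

4√6

Direction vector d = (−2, 2, −2).
AP = (0, −12, 0), and AP × d = (24, 0, −24).
|AP × d|² = 1152 and |d|² = 12, so the distance is √(1152/12) = √96 = 4√6.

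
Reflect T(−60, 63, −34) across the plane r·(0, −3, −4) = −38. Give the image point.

With n = (0, −3, −4), the signed offset is (n·T − (-38))/|n|² = -15/25 = -3/5.
T' = T − 2t·n = (−60, 63, −34) − (-6/5)·(0, −3, −4) = (−60, 297/5, −194/5).

(-60, 297/5, -194/5)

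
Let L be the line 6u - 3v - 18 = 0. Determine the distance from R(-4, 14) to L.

d = |6·(-4) + (-3)·14 − 18| / √(36 + 9) = |-84|/(3√5) = 28√5/5.

28/√5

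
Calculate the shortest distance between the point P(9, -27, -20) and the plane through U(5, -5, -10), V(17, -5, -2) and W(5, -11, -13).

UV = (12, 0, 8) and UW = (0, -6, -3), so a normal is n = UV × UW = (48, 36, -72).
Then n·(9, -27, -20) - 780 = 120.
|n| = √(2304 + 1296 + 5184) = 12√61, so the distance is |120|/(12√61) = 10√61/61.

10/√61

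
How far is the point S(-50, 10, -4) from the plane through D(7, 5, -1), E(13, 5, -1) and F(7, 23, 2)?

DE = (6, 0, 0) and DF = (0, 18, 3), so a normal is n = DE × DF = (0, -18, 108).
Then n·(-50, 10, -4) - (-198) = -414.
|n| = √(0 + 324 + 11664) = 18√37, so the distance is |-414|/(18√37) = 23/√37.

23/√37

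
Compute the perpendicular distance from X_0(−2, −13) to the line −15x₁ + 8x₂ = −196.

122/17

d = |(-15)·(-2) + 8·(-13) − (-196)| / √(225 + 64) = |122|/17 = 122/17.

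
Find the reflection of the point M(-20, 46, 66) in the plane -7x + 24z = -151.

n = (-7, 0, 24), |n|² = 625, n·M − (-151) = 1875, so t = 1875/625 = 3.
Foot F = M − 3·n = (1, 46, -6); the reflection is 2F − M = (22, 46, -78).

(22, 46, -78)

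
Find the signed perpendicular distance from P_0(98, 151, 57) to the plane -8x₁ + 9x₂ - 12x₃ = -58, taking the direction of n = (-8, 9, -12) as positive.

n·P_0 − (-58) = -51.
|n| = 17, so the signed distance is -51/17 = -3.

-3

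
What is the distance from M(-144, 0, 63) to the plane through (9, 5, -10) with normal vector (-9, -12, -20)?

The plane has equation n·(r − (9, 5, -10)) = 0, i.e. n·r = 59.
d = |(-9)·(-144) + (-12)·0 + (-20)·63 − 59| / √(81 + 144 + 400) = |-23| / 25 = 23/25.

23/25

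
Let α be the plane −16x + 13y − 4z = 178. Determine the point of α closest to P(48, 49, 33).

(32, 62, 29)

The perpendicular from P has direction n = (−16, 13, −4): r = (48, 49, 33) + t(−16, 13, −4).
Substitute into the plane: n·(P + tn) = 178 gives -263 + 441t = 178, so t = 1.
Foot = (48, 49, 33) + 1·(−16, 13, −4) = (32, 62, 29).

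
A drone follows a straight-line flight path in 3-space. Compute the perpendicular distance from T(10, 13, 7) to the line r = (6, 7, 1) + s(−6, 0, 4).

Direction vector d = (−6, 0, 4).
AP = (4, 6, 6); AP·d = 0, |AP|² = 88, |d|² = 52.
distance² = |AP|² − (AP·d)²/|d|² = 88 − 0/52 = 88, so the distance is 2√22.

2√22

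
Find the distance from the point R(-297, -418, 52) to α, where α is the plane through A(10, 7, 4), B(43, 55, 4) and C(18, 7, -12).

AB = (33, 48, 0) and AC = (8, 0, -16), so a normal is n = AB × AC = (-768, 528, -384).
Then n·(-297, -418, 52) - (-5520) = -7056.
|n| = √(589824 + 278784 + 147456) = 1008, so the distance is |-7056|/1008 = 7.

7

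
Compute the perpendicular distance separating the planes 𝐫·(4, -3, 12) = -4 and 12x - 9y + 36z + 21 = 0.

Divide the second equation by 3 to match normals: 4x - 3y + 12z = -7.
With common normal n = (4, -3, 12) (|n| = 13), the distance is |(-4) − (-7)|/|n| = 3/13.

3/13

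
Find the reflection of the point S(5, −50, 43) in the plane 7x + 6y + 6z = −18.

(41/11, -562/11, 461/11)

With n = (7, 6, 6), the signed offset is (n·S − (-18))/|n|² = 11/121 = 1/11.
S' = S − 2t·n = (5, −50, 43) − (2/11)·(7, 6, 6) = (41/11, −562/11, 461/11).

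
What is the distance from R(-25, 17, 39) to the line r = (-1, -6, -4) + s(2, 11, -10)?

√2729

Direction vector d = (2, 11, -10).
AP = (-24, 23, 43); AP·d = -225, |AP|² = 2954, |d|² = 225.
distance² = |AP|² − (AP·d)²/|d|² = 2954 − 50625/225 = 2729, so the distance is √2729.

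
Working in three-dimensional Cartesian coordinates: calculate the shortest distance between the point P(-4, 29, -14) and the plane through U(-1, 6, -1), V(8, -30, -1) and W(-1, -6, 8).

UV = (9, -36, 0) and UW = (0, -12, 9), so a normal is n = UV × UW = (-324, -81, -108).
d = |(-324)·(-4) + (-81)·29 + (-108)·(-14) − (-54)| / √(104976 + 6561 + 11664) = |513| / 351 = 19/13.

19/13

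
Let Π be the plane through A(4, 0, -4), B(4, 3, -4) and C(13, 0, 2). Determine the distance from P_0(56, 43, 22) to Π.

2√13

AB = (0, 3, 0) and AC = (9, 0, 6), so a normal is n = AB × AC = (18, 0, -27).
Then n·(56, 43, 22) - 180 = 234.
|n| = √(324 + 0 + 729) = 9√13, so the distance is |234|/(9√13) = 2√13.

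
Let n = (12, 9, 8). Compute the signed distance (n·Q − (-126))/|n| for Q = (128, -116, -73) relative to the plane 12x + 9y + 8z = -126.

n·Q − (-126) = 34.
|n| = 17, so the signed distance is 34/17 = 2.

2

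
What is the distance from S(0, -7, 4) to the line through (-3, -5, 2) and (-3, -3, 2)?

√13

A direction vector is d = (0, 2, 0).
AP = (3, -2, 2); AP·d = -4, |AP|² = 17, |d|² = 4.
distance² = |AP|² − (AP·d)²/|d|² = 17 − 16/4 = 13, so the distance is √13.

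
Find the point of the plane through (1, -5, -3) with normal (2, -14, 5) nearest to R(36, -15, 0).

n = (2, -14, 5), |n|² = 225, and n·R − 57 = 225.
t = 225/225 = 1, so the foot is R − t·n = (36, -15, 0) − 1·(2, -14, 5) = (34, -1, -5).

(34, -1, -5)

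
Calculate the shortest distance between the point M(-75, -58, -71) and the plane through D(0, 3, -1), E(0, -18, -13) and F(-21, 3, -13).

DE = (0, -21, -12) and DF = (-21, 0, -12), so a normal is n = DE × DF = (252, 252, -441).
d = |252·(-75) + 252·(-58) + (-441)·(-71) − 1197| / √(63504 + 63504 + 194481) = |-3402| / 567 = 6.

6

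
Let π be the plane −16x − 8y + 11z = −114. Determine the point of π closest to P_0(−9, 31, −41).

(-25, 23, -30)

n = (−16, −8, 11), |n|² = 441, and n·P_0 − (-114) = -441.
t = -441/441 = -1, so the foot is P_0 − t·n = (−9, 31, −41) − (-1)·(−16, −8, 11) = (−25, 23, −30).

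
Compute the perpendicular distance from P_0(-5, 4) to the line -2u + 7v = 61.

23√53/53

The normal to the line is n = (-2, 7) with |n| = √53.
|n·P_0 − 61| = |38 − 61| = 23, so the distance is 23/√53.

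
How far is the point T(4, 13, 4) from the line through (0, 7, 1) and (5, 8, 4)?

√26

A direction vector is d = (5, 1, 3).
AP = (4, 6, 3); AP·d = 35, |AP|² = 61, |d|² = 35.
distance² = |AP|² − (AP·d)²/|d|² = 61 − 1225/35 = 26, so the distance is √26.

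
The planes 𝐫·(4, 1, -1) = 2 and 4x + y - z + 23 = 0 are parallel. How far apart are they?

Both planes have normal n = (4, 1, -1), |n| = 3√2. Any point on the first plane is at distance |(-23) − 2|/|n| = 25/(3√2) = 25√2/6 from the second.

25/(3√2)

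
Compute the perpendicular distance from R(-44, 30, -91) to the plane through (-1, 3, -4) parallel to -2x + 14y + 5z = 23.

29/15

Parallel planes share the normal n = (-2, 14, 5); since (-1, 3, -4) lies on the plane, its equation is -2x + 14y + 5z = 24.
n = (-2, 14, 5); n·P − 24 = 29; |n| = 15; distance = 29/15.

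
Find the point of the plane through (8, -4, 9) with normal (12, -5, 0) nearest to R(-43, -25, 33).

n = (12, -5, 0), |n|² = 169, and n·R − 116 = -507.
t = -507/169 = -3, so the foot is R − t·n = (-43, -25, 33) − (-3)·(12, -5, 0) = (-7, -40, 33).

(-7, -40, 33)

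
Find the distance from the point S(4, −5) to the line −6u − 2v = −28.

d = |(-6)·4 + (-2)·(-5) − (-28)| / √(36 + 4) = |14|/(2√10) = 7√10/10.

7/√10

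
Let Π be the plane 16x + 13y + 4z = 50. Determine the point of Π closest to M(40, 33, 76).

n = (16, 13, 4), |n|² = 441, and n·M − 50 = 1323.
t = 1323/441 = 3, so the foot is M − t·n = (40, 33, 76) − 3·(16, 13, 4) = (−8, −6, 64).

(-8, -6, 64)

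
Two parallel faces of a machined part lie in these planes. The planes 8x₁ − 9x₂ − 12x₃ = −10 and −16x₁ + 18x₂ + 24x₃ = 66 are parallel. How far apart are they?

23/17

Divide the second equation by -2 to match normals: 8x₁ − 9x₂ − 12x₃ = -33.
Both planes have normal n = (8, −9, −12), |n| = 17. Any point on the first plane is at distance |(-33) − (-10)|/|n| = 23/17 from the second.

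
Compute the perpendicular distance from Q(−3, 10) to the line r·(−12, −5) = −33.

The normal to the line is n = (−12, −5) with |n| = 13.
|n·Q − (-33)| = |-14 − (-33)| = 19, so the distance is 19/13.

19/13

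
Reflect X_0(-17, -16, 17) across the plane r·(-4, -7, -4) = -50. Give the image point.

(-1, 12, 33)

n = (-4, -7, -4), |n|² = 81, n·X_0 − (-50) = 162, so t = 162/81 = 2.
Foot F = X_0 − 2·n = (-9, -2, 25); the reflection is 2F − X_0 = (-1, 12, 33).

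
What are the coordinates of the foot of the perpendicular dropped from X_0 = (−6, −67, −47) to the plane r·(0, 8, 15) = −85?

(-6, -35, 13)

n = (0, 8, 15), |n|² = 289, and n·X_0 − (-85) = -1156.
t = -1156/289 = -4, so the foot is X_0 − t·n = (−6, −67, −47) − (-4)·(0, 8, 15) = (−6, −35, 13).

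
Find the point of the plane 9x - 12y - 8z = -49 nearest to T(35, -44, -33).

n = (9, -12, -8), |n|² = 289, and n·T − (-49) = 1156.
t = 1156/289 = 4, so the foot is T − t·n = (35, -44, -33) − 4·(9, -12, -8) = (-1, 4, -1).

(-1, 4, -1)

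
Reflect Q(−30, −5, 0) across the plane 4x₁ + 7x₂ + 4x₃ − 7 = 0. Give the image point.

(-14, 23, 16)

n = (4, 7, 4), |n|² = 81, n·Q − 7 = -162, so t = -162/81 = -2.
Foot F = Q − (-2)·n = (−22, 9, 8); the reflection is 2F − Q = (−14, 23, 16).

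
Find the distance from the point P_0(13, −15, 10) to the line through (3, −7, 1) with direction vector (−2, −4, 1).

Direction vector d = (−2, −4, 1).
AP = (10, −8, 9), and AP × d = (28, −28, −56).
|AP × d|² = 4704 and |d|² = 21, so the distance is √(4704/21) = √224 = 4√14.

4√14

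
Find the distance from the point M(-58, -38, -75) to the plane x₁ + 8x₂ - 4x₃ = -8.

d = |1·(-58) + 8·(-38) + (-4)·(-75) − (-8)| / √(1 + 64 + 16) = |-54| / 9 = 6.

6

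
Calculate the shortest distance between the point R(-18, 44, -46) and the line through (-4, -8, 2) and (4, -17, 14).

2√145

A direction vector is d = (8, -9, 12).
AP = (-14, 52, -48); AP·d = -1156, |AP|² = 5204, |d|² = 289.
distance² = |AP|² − (AP·d)²/|d|² = 5204 − 1336336/289 = 580, so the distance is 2√145.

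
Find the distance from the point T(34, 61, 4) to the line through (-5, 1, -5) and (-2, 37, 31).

51

A direction vector is d = (3, 36, 36).
AP = (39, 60, 9); AP·d = 2601, |AP|² = 5202, |d|² = 2601.
distance² = |AP|² − (AP·d)²/|d|² = 5202 − 6765201/2601 = 2601, so the distance is 51.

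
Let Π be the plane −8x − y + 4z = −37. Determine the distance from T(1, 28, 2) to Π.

1

d = |(-8)·1 + (-1)·28 + 4·2 − (-37)| / √(64 + 1 + 16) = |9| / 9 = 1.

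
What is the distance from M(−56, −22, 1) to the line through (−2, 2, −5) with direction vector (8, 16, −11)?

42

Direction vector d = (8, 16, −11).
AP = (−54, −24, 6); AP·d = -882, |AP|² = 3528, |d|² = 441.
distance² = |AP|² − (AP·d)²/|d|² = 3528 − 777924/441 = 1764, so the distance is 42.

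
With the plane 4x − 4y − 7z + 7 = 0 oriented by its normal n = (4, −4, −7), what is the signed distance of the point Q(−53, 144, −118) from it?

5

n·Q − (-7) = 45.
|n| = 9, so the signed distance is 45/9 = 5.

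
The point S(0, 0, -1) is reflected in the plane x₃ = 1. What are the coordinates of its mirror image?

n = (0, 0, 1), |n|² = 1, n·S − 1 = -2, so t = -2/1 = -2.
Foot F = S − (-2)·n = (0, 0, 1); the reflection is 2F − S = (0, 0, 3).

(0, 0, 3)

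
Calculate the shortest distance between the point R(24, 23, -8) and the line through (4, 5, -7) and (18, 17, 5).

√241

A direction vector is d = (14, 12, 12).
AP = (20, 18, -1), and AP × d = (228, -254, -12).
|AP × d|² = 116644 and |d|² = 484, so the distance is √(116644/484) = √241.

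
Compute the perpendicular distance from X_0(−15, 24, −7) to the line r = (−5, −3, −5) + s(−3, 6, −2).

7

Direction vector d = (−3, 6, −2).
AP = (−10, 27, −2), and AP × d = (−42, −14, 21).
|AP × d|² = 2401 and |d|² = 49, so the distance is √(2401/49) = √49 = 7.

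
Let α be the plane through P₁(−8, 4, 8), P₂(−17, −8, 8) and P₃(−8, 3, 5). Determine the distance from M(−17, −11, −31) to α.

15√26/13

P₁P₂ = (−9, −12, 0) and P₁P₃ = (0, −1, −3), so a normal is n = P₁P₂ × P₁P₃ = (36, −27, 9).
Then n·(−17, −11, −31) − (−324) = −270.
|n| = √(1296 + 729 + 81) = 9√26, so the distance is |-270|/(9√26) = 30/√26.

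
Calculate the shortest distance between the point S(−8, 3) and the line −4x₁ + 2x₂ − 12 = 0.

13/√5

The normal to the line is n = (−4, 2) with |n| = 2√5.
|n·S − 12| = |38 − 12| = 26, so the distance is 26/(2√5) = 13/√5.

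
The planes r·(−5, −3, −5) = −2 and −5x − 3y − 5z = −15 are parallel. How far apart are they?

13√59/59

Both planes have normal n = (−5, −3, −5), |n| = √59. Any point on the first plane is at distance |(-15) − (-2)|/|n| = 13/√59 = 13√59/59 from the second.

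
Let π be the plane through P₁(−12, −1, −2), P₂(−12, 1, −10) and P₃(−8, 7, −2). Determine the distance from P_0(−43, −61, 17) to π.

P₁P₂ = (0, 2, −8) and P₁P₃ = (4, 8, 0), so a normal is n = P₁P₂ × P₁P₃ = (64, −32, −8).
n = (64, −32, −8); n·P − (-720) = -216; |n| = 72; distance = 216/72 = 3.

3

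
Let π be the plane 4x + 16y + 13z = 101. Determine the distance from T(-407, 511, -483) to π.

d = |4·(-407) + 16·511 + 13·(-483) − 101| / √(16 + 256 + 169) = |168| / 21 = 8.

8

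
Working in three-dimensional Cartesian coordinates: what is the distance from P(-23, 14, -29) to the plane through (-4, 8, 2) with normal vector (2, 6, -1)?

The plane has equation n·(r − (-4, 8, 2)) = 0, i.e. n·r = 38.
n = (2, 6, -1); n·P − 38 = 29; |n| = √41; distance = 29/√41.

29/√41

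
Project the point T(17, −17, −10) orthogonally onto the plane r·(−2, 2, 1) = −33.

(7, -7, -5)

n = (−2, 2, 1), |n|² = 9, and n·T − (-33) = -45.
t = -45/9 = -5, so the foot is T − t·n = (17, −17, −10) − (-5)·(−2, 2, 1) = (7, −7, −5).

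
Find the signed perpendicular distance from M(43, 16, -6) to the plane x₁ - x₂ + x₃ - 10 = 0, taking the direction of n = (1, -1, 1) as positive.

n·M − 10 = 11.
|n| = √3, so the signed distance is 11/√3.

11/√3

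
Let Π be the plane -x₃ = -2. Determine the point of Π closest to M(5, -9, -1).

(5, -9, 2)

n = (0, 0, -1), |n|² = 1, and n·M − (-2) = 3.
t = 3/1 = 3, so the foot is M − t·n = (5, -9, -1) − 3·(0, 0, -1) = (5, -9, 2).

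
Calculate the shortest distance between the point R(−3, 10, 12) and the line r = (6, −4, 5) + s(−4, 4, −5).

Direction vector d = (−4, 4, −5).
AP = (−9, 14, 7), and AP × d = (−98, −73, 20).
|AP × d|² = 15333 and |d|² = 57, so the distance is √(15333/57) = √269.

√269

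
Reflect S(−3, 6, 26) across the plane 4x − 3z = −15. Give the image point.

(21, 6, 8)

With n = (4, 0, −3), the signed offset is (n·S − (-15))/|n|² = -75/25 = -3.
S' = S − 2t·n = (−3, 6, 26) − (-6)·(4, 0, −3) = (21, 6, 8).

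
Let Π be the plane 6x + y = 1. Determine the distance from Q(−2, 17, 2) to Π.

4/√37

Normal vector n = (6, 1, 0), and n·(−2, 17, 2) − 1 = 4.
|n| = √(36 + 1 + 0) = √37, so the distance is |4|/√37 = 4/√37.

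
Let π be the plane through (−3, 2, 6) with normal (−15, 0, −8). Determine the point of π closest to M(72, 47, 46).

(-3, 47, 6)

The perpendicular from M has direction n = (−15, 0, −8): r = (72, 47, 46) + μ(−15, 0, −8).
Substitute into the plane: n·(M + μn) = -3 gives -1448 + 289μ = -3, so μ = 5.
Foot = (72, 47, 46) + 5·(−15, 0, −8) = (−3, 47, 6).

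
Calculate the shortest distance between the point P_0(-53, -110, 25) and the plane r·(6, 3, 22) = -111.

13/23

Normal vector n = (6, 3, 22), and n·(-53, -110, 25) - (-111) = 13.
|n| = √(36 + 9 + 484) = 23, so the distance is |13|/23 = 13/23.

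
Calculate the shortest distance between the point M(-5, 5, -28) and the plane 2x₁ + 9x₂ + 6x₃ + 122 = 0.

1

Normal vector n = (2, 9, 6), and n·(-5, 5, -28) - (-122) = -11.
|n| = √(4 + 81 + 36) = 11, so the distance is |-11|/11 = 1.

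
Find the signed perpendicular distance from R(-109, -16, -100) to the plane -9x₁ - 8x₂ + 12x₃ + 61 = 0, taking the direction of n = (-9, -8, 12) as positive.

-30/17

n·R − (-61) = -30.
|n| = 17, so the signed distance is -30/17.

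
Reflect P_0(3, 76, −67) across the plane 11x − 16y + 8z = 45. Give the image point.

n = (11, −16, 8), |n|² = 441, n·P_0 − 45 = -1764, so t = -1764/441 = -4.
Foot F = P_0 − (-4)·n = (47, 12, −35); the reflection is 2F − P_0 = (91, −52, −3).

(91, -52, -3)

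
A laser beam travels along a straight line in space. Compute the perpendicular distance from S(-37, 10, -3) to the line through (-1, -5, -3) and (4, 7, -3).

39

A direction vector is d = (5, 12, 0).
AP = (-36, 15, 0); AP·d = 0, |AP|² = 1521, |d|² = 169.
distance² = |AP|² − (AP·d)²/|d|² = 1521 − 0/169 = 1521, so the distance is 39.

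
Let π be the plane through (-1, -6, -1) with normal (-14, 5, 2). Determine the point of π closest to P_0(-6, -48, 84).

The perpendicular from P_0 has direction n = (-14, 5, 2): r = (-6, -48, 84) + μ(-14, 5, 2).
Substitute into the plane: n·(P_0 + μn) = -18 gives 12 + 225μ = -18, so μ = -2/15.
Foot = (-6, -48, 84) + (-2/15)·(-14, 5, 2) = (-62/15, -146/3, 1256/15).

(-62/15, -146/3, 1256/15)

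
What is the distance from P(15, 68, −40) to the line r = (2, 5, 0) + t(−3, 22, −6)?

Direction vector d = (−3, 22, −6).
AP = (13, 63, −40); AP·d = 1587, |AP|² = 5738, |d|² = 529.
distance² = |AP|² − (AP·d)²/|d|² = 5738 − 2518569/529 = 977, so the distance is √977.

√977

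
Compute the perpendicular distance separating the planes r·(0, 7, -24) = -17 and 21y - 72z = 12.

Divide the second equation by 3 to match normals: 7y - 24z = 4.
With common normal n = (0, 7, -24) (|n| = 25), the distance is |(-17) − 4|/|n| = 21/25.

21/25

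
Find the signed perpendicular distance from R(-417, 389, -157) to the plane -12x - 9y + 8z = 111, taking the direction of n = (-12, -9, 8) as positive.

8

n·R − 111 = 136.
|n| = 17, so the signed distance is 136/17 = 8.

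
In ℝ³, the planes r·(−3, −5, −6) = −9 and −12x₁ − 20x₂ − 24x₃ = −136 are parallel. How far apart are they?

5√70/14

Divide the second equation by 4 to match normals: −3x₁ − 5x₂ − 6x₃ = -34.
With common normal n = (−3, −5, −6) (|n| = √70), the distance is |(-9) − (-34)|/|n| = 25/√70 = 5√70/14.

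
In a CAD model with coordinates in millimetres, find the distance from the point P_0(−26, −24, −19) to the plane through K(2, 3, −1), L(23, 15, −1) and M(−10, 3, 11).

KL = (21, 12, 0) and KM = (−12, 0, 12), so a normal is n = KL × KM = (144, −252, 144).
d = |144·(-26) + (-252)·(-24) + 144·(-19) − (-612)| / √(20736 + 63504 + 20736) = |180| / 324 = 5/9.

5/9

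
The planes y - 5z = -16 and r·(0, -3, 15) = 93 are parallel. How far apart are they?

Divide the second equation by -3 to match normals: y - 5z = -31.
With common normal n = (0, 1, -5) (|n| = √26), the distance is |(-16) − (-31)|/|n| = 15/√26 = 15√26/26.

15/√26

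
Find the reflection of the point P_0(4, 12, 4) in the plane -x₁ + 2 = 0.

(0, 12, 4)

With n = (-1, 0, 0), the signed offset is (n·P_0 − (-2))/|n|² = -2/1 = -2.
P_0' = P_0 − 2t·n = (4, 12, 4) − (-4)·(-1, 0, 0) = (0, 12, 4).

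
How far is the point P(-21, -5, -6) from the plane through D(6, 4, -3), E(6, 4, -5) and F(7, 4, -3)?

9

DE = (0, 0, -2) and DF = (1, 0, 0), so a normal is n = DE × DF = (0, -2, 0).
Then n·(-21, -5, -6) - (-8) = 18.
|n| = √(0 + 4 + 0) = 2, so the distance is |18|/2 = 9.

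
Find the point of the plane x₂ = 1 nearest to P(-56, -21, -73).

n = (0, 1, 0), |n|² = 1, and n·P − 1 = -22.
t = -22/1 = -22, so the foot is P − t·n = (-56, -21, -73) − (-22)·(0, 1, 0) = (-56, 1, -73).

(-56, 1, -73)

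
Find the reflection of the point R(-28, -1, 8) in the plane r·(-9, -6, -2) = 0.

(8, 23, 16)

With n = (-9, -6, -2), the signed offset is (n·R − 0)/|n|² = 242/121 = 2.
R' = R − 2t·n = (-28, -1, 8) − 4·(-9, -6, -2) = (8, 23, 16).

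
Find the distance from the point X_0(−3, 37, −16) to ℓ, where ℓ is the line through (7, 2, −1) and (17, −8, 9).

A direction vector is d = (10, −10, 10).
AP = (−10, 35, −15), and AP × d = (200, −50, −250).
|AP × d|² = 105000 and |d|² = 300, so the distance is √(105000/300) = √350 = 5√14.

5√14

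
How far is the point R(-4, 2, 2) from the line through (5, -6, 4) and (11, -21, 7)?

√29

A direction vector is d = (6, -15, 3).
AP = (-9, 8, -2), and AP × d = (-6, 15, 87).
|AP × d|² = 7830 and |d|² = 270, so the distance is √(7830/270) = √29.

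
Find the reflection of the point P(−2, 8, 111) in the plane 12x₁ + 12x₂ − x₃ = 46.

n = (12, 12, −1), |n|² = 289, n·P − 46 = -85, so t = -85/289 = -5/17.
Foot F = P − (-5/17)·n = (26/17, 196/17, 1882/17); the reflection is 2F − P = (86/17, 256/17, 1877/17).

(86/17, 256/17, 1877/17)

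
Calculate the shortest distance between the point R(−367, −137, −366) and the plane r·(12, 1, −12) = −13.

8

d = |12·(-367) + 1·(-137) + (-12)·(-366) − (-13)| / √(144 + 1 + 144) = |-136| / 17 = 8.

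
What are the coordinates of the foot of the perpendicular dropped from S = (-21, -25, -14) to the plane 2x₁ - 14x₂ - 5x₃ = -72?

The perpendicular from S has direction n = (2, -14, -5): r = (-21, -25, -14) + t(2, -14, -5).
Substitute into the plane: n·(S + tn) = -72 gives 378 + 225t = -72, so t = -2.
Foot = (-21, -25, -14) + (-2)·(2, -14, -5) = (-25, 3, -4).

(-25, 3, -4)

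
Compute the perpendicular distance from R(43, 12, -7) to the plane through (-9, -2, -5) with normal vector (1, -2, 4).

16√21/21

The plane has equation n·(r − (-9, -2, -5)) = 0, i.e. n·r = -25.
n = (1, -2, 4); n·P − (-25) = 16; |n| = √21; distance = 16/√21 = 16√21/21.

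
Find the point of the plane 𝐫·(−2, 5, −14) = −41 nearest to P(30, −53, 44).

The perpendicular from P has direction n = (−2, 5, −14): r = (30, −53, 44) + μ(−2, 5, −14).
Substitute into the plane: n·(P + μn) = -41 gives -941 + 225μ = -41, so μ = 4.
Foot = (30, −53, 44) + 4·(−2, 5, −14) = (22, −33, −12).

(22, -33, -12)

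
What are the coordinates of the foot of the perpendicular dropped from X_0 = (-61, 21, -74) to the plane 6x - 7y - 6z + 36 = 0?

n = (6, -7, -6), |n|² = 121, and n·X_0 − (-36) = -33.
t = -33/121 = -3/11, so the foot is X_0 − t·n = (-61, 21, -74) − (-3/11)·(6, -7, -6) = (-653/11, 210/11, -832/11).

(-653/11, 210/11, -832/11)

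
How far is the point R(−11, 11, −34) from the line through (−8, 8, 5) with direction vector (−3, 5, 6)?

3√101

Direction vector d = (−3, 5, 6).
AP = (−3, 3, −39), and AP × d = (213, 135, −6).
|AP × d|² = 63630 and |d|² = 70, so the distance is √(63630/70) = √909 = 3√101.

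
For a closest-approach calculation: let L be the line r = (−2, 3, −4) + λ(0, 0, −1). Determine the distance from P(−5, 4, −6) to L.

Direction vector d = (0, 0, −1).
AP = (−3, 1, −2); AP·d = 2, |AP|² = 14, |d|² = 1.
distance² = |AP|² − (AP·d)²/|d|² = 14 − 4/1 = 10, so the distance is √10.

√10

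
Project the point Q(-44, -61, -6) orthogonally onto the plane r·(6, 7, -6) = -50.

The perpendicular from Q has direction n = (6, 7, -6): r = (-44, -61, -6) + μ(6, 7, -6).
Substitute into the plane: n·(Q + μn) = -50 gives -655 + 121μ = -50, so μ = 5.
Foot = (-44, -61, -6) + 5·(6, 7, -6) = (-14, -26, -36).

(-14, -26, -36)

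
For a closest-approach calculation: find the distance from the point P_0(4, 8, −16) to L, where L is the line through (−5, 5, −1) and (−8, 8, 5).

A direction vector is d = (−3, 3, 6).
AP = (9, 3, −15), and AP × d = (63, −9, 36).
|AP × d|² = 5346 and |d|² = 54, so the distance is √(5346/54) = √99 = 3√11.

3√11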